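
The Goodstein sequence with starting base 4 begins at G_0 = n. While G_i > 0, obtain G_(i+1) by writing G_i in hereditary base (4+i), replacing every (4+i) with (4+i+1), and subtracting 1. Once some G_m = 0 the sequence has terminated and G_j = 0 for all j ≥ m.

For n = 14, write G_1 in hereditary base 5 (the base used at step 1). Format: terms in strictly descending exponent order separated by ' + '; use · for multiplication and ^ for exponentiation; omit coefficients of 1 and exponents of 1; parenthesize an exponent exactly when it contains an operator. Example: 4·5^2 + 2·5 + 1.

3·5 + 1

G_0=14  [base 4] 3·4 + 2  →[4↦5]→  3·5 + 2 = 17  −1 ⇒ G_1=16
G_1=16  [base 5] 3·5 + 1  →[5↦6]→  3·6 + 1 = 19  −1 ⇒ G_2=18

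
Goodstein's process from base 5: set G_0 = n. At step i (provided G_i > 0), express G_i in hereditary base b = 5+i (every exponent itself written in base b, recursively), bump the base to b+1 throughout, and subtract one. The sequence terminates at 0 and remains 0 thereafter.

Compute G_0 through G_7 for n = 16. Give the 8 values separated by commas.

[0] 16 ≡ 3·5 + 1 (base 5). Lift 6: 19. −1: 18.
[1] 18 ≡ 3·6 (base 6). Lift 7: 21. −1: 20.
[2] 20 ≡ 2·7 + 6 (base 7). Lift 8: 22. −1: 21.
[3] 21 ≡ 2·8 + 5 (base 8). Lift 9: 23. −1: 22.
[4] 22 ≡ 2·9 + 4 (base 9). Lift 10: 24. −1: 23.
[5] 23 ≡ 2·10 + 3 (base 10). Lift 11: 25. −1: 24.
[6] 24 ≡ 2·11 + 2 (base 11). Lift 12: 26. −1: 25.

16, 18, 20, 21, 22, 23, 24, 25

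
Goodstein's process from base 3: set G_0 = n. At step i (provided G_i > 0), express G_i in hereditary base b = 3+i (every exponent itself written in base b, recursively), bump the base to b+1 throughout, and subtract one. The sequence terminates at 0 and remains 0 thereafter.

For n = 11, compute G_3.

11 —HB3→ 3^2 + 2 —bump→ 4^2 + 2 = 18 —(−1)→ 17
17 —HB4→ 4^2 + 1 —bump→ 5^2 + 1 = 26 —(−1)→ 25
25 —HB5→ 5^2 —bump→ 6^2 = 36 —(−1)→ 35

35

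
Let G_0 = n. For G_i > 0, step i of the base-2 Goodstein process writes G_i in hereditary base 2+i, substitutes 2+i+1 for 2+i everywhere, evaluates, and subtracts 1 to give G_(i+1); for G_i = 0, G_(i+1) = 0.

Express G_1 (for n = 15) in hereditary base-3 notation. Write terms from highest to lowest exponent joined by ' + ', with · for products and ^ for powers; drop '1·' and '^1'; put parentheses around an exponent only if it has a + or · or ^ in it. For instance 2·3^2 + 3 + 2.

15 —HB2→ 2^(2 + 1) + 2^2 + 2 + 1 —bump→ 3^(3 + 1) + 3^3 + 3 + 1 = 112 —(−1)→ 111
111 —HB3→ 3^(3 + 1) + 3^3 + 3 —bump→ 4^(4 + 1) + 4^4 + 4 = 1284 —(−1)→ 1283

3^(3 + 1) + 3^3 + 3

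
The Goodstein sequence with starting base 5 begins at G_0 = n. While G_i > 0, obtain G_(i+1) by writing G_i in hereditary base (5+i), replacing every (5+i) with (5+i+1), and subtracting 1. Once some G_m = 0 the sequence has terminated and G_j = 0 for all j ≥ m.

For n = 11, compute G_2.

G_0=11  [base 5] 2·5 + 1  →[5↦6]→  2·6 + 1 = 13  −1 ⇒ G_1=12
G_1=12  [base 6] 2·6  →[6↦7]→  2·7 = 14  −1 ⇒ G_2=13
G_2=13  [base 7] 7 + 6  →[7↦8]→  8 + 6 = 14  −1 ⇒ G_3=13

13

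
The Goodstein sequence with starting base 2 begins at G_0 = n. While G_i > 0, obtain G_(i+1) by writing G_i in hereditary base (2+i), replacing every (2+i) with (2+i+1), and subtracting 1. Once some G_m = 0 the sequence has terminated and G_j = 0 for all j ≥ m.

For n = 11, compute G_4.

G_0=11  [base 2] 2^(2 + 1) + 2 + 1  →[2↦3]→  3^(3 + 1) + 3 + 1 = 85  −1 ⇒ G_1=84
G_1=84  [base 3] 3^(3 + 1) + 3  →[3↦4]→  4^(4 + 1) + 4 = 1028  −1 ⇒ G_2=1027
G_2=1027  [base 4] 4^(4 + 1) + 3  →[4↦5]→  5^(5 + 1) + 3 = 15628  −1 ⇒ G_3=15627
G_3=15627  [base 5] 5^(5 + 1) + 2  →[5↦6]→  6^(6 + 1) + 2 = 279938  −1 ⇒ G_4=279937
G_4=279937  [base 6] 6^(6 + 1) + 1  →[6↦7]→  7^(7 + 1) + 1 = 5764802  −1 ⇒ G_5=5764801

279937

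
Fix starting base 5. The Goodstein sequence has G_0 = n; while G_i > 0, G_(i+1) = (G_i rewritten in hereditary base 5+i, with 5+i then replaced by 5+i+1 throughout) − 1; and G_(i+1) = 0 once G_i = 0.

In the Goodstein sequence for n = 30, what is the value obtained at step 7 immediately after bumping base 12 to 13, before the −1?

30 —HB5→ 5^2 + 5 —bump→ 6^2 + 6 = 42 —(−1)→ 41
41 —HB6→ 6^2 + 5 —bump→ 7^2 + 5 = 54 —(−1)→ 53
53 —HB7→ 7^2 + 4 —bump→ 8^2 + 4 = 68 —(−1)→ 67
67 —HB8→ 8^2 + 3 —bump→ 9^2 + 3 = 84 —(−1)→ 83
83 —HB9→ 9^2 + 2 —bump→ 10^2 + 2 = 102 —(−1)→ 101
101 —HB10→ 10^2 + 1 —bump→ 11^2 + 1 = 122 —(−1)→ 121
121 —HB11→ 11^2 —bump→ 12^2 = 144 —(−1)→ 143

154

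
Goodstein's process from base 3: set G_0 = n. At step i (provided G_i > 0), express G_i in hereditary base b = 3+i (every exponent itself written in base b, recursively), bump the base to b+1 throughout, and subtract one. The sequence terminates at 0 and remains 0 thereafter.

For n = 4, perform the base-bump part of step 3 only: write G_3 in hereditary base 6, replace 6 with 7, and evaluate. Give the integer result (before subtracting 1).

3

G_0 = 4. HB_3(4) = 3 + 1. Bump = 5. G_1 = 4.
G_1 = 4. HB_4(4) = 4. Bump = 5. G_2 = 4.
G_2 = 4. HB_5(4) = 4. Bump = 4. G_3 = 3.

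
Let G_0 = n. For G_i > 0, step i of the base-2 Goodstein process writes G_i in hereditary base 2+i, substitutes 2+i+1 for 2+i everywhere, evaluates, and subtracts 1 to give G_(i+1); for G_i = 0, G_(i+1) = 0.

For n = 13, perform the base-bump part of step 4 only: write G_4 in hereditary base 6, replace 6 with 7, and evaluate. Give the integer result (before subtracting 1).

5765999

G_0=13  [base 2] 2^(2 + 1) + 2^2 + 1  →[2↦3]→  3^(3 + 1) + 3^3 + 1 = 109  −1 ⇒ G_1=108
G_1=108  [base 3] 3^(3 + 1) + 3^3  →[3↦4]→  4^(4 + 1) + 4^4 = 1280  −1 ⇒ G_2=1279
G_2=1279  [base 4] 4^(4 + 1) + 3·4^3 + 3·4^2 + 3·4 + 3  →[4↦5]→  5^(5 + 1) + 3·5^3 + 3·5^2 + 3·5 + 3 = 16093  −1 ⇒ G_3=16092
G_3=16092  [base 5] 5^(5 + 1) + 3·5^3 + 3·5^2 + 3·5 + 2  →[5↦6]→  6^(6 + 1) + 3·6^3 + 3·6^2 + 3·6 + 2 = 280712  −1 ⇒ G_4=280711
G_4=280711  [base 6] 6^(6 + 1) + 3·6^3 + 3·6^2 + 3·6 + 1  →[6↦7]→  7^(7 + 1) + 3·7^3 + 3·7^2 + 3·7 + 1 = 5765999  −1 ⇒ G_5=5765998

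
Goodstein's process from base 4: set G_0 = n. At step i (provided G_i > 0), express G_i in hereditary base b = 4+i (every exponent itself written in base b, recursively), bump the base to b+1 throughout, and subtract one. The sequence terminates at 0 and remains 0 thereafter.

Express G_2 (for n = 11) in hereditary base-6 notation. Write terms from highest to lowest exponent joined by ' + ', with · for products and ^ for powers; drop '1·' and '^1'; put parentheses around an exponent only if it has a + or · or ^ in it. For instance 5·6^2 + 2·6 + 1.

step 0: 11 = 2·4 + 3; sub 5 for 4: 2·5 + 3; = 13; G_1 = 13−1 = 12
step 1: 12 = 2·5 + 2; sub 6 for 5: 2·6 + 2; = 14; G_2 = 14−1 = 13
step 2: 13 = 2·6 + 1; sub 7 for 6: 2·7 + 1; = 15; G_3 = 15−1 = 14

2·6 + 1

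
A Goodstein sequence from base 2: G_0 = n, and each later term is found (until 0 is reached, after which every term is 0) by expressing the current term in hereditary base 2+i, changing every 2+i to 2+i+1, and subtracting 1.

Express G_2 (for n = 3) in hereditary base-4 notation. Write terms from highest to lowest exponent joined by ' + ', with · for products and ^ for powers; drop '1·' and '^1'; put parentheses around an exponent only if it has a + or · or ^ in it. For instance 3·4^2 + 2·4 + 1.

3

G_0 = 3. HB_2(3) = 2 + 1. Bump = 4. G_1 = 3.
G_1 = 3. HB_3(3) = 3. Bump = 4. G_2 = 3.
G_2 = 3. HB_4(3) = 3. Bump = 3. G_3 = 2.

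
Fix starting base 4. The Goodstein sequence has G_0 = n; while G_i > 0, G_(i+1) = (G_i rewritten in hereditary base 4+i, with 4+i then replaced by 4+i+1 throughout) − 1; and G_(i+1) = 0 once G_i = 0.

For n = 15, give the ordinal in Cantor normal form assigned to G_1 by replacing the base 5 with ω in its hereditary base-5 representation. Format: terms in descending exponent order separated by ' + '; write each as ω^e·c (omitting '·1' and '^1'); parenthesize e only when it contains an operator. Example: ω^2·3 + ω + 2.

ω·3 + 2

G_0 = 15. HB_4(15) = 3·4 + 3. Bump = 18. G_1 = 17.
G_1 = 17. HB_5(17) = 3·5 + 2. Bump = 20. G_2 = 19.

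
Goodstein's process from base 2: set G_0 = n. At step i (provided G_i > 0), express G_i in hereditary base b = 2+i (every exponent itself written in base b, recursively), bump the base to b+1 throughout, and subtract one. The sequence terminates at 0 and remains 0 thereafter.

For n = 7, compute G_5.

G_0 = 7. HB_2(7) = 2^2 + 2 + 1. Bump = 31. G_1 = 30.
G_1 = 30. HB_3(30) = 3^3 + 3. Bump = 260. G_2 = 259.
G_2 = 259. HB_4(259) = 4^4 + 3. Bump = 3128. G_3 = 3127.
G_3 = 3127. HB_5(3127) = 5^5 + 2. Bump = 46658. G_4 = 46657.
G_4 = 46657. HB_6(46657) = 6^6 + 1. Bump = 823544. G_5 = 823543.
G_5 = 823543. HB_7(823543) = 7^7. Bump = 16777216. G_6 = 16777215.

823543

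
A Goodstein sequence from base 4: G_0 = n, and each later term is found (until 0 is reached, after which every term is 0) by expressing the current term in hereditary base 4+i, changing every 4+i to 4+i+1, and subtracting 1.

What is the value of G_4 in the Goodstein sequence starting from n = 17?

43

base 4: 17 = 4^2 + 1; at 5: 5^2 + 1 = 26; next = 25
base 5: 25 = 5^2; at 6: 6^2 = 36; next = 35
base 6: 35 = 5·6 + 5; at 7: 5·7 + 5 = 40; next = 39
base 7: 39 = 5·7 + 4; at 8: 5·8 + 4 = 44; next = 43
base 8: 43 = 5·8 + 3; at 9: 5·9 + 3 = 48; next = 47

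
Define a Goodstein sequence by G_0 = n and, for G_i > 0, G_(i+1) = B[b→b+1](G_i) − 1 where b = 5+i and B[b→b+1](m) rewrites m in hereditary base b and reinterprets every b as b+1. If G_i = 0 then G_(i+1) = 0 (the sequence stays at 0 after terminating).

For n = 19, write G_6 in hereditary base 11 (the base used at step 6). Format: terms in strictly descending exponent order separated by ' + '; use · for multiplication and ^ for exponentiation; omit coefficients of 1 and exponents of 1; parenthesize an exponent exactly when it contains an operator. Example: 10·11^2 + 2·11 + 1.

step 0: 19 = 3·5 + 4; sub 6 for 5: 3·6 + 4; = 22; G_1 = 22−1 = 21
step 1: 21 = 3·6 + 3; sub 7 for 6: 3·7 + 3; = 24; G_2 = 24−1 = 23
step 2: 23 = 3·7 + 2; sub 8 for 7: 3·8 + 2; = 26; G_3 = 26−1 = 25
step 3: 25 = 3·8 + 1; sub 9 for 8: 3·9 + 1; = 28; G_4 = 28−1 = 27
step 4: 27 = 3·9; sub 10 for 9: 3·10; = 30; G_5 = 30−1 = 29
step 5: 29 = 2·10 + 9; sub 11 for 10: 2·11 + 9; = 31; G_6 = 31−1 = 30

2·11 + 8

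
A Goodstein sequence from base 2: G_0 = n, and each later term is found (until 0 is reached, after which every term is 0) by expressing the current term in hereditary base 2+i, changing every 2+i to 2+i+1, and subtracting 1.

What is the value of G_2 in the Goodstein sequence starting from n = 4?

41

step 0: 4 = 2^2; sub 3 for 2: 3^3; = 27; G_1 = 27−1 = 26
step 1: 26 = 2·3^2 + 2·3 + 2; sub 4 for 3: 2·4^2 + 2·4 + 2; = 42; G_2 = 42−1 = 41
step 2: 41 = 2·4^2 + 2·4 + 1; sub 5 for 4: 2·5^2 + 2·5 + 1; = 61; G_3 = 61−1 = 60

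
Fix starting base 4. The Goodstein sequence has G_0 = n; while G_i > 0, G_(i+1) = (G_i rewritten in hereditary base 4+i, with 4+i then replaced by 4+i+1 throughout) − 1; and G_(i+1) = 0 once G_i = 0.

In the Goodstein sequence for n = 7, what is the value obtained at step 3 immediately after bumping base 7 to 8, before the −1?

base 4: 7 = 4 + 3; at 5: 5 + 3 = 8; next = 7
base 5: 7 = 5 + 2; at 6: 6 + 2 = 8; next = 7
base 6: 7 = 6 + 1; at 7: 7 + 1 = 8; next = 7
base 7: 7 = 7; at 8: 8 = 8; next = 7

8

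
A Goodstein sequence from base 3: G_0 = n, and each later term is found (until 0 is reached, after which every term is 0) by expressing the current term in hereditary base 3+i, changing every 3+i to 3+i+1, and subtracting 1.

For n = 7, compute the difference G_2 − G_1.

[0] 7 ≡ 2·3 + 1 (base 3). Lift 4: 9. −1: 8.
[1] 8 ≡ 2·4 (base 4). Lift 5: 10. −1: 9.

1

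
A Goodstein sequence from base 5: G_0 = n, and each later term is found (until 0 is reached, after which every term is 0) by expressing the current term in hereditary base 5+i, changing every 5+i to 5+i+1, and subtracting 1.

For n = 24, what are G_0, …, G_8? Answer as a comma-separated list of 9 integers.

step 0: 24 = 4·5 + 4; sub 6 for 5: 4·6 + 4; = 28; G_1 = 28−1 = 27
step 1: 27 = 4·6 + 3; sub 7 for 6: 4·7 + 3; = 31; G_2 = 31−1 = 30
step 2: 30 = 4·7 + 2; sub 8 for 7: 4·8 + 2; = 34; G_3 = 34−1 = 33
step 3: 33 = 4·8 + 1; sub 9 for 8: 4·9 + 1; = 37; G_4 = 37−1 = 36
step 4: 36 = 4·9; sub 10 for 9: 4·10; = 40; G_5 = 40−1 = 39
step 5: 39 = 3·10 + 9; sub 11 for 10: 3·11 + 9; = 42; G_6 = 42−1 = 41
step 6: 41 = 3·11 + 8; sub 12 for 11: 3·12 + 8; = 44; G_7 = 44−1 = 43
step 7: 43 = 3·12 + 7; sub 13 for 12: 3·13 + 7; = 46; G_8 = 46−1 = 45

24, 27, 30, 33, 36, 39, 41, 43, 45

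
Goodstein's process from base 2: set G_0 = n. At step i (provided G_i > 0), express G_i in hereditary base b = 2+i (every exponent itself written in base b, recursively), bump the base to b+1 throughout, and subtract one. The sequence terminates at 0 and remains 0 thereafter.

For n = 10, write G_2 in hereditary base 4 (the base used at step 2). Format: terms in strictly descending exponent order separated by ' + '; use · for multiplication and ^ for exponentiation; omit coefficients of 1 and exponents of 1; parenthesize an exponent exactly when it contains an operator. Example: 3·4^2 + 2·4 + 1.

base 2: 10 = 2^(2 + 1) + 2; at 3: 3^(3 + 1) + 3 = 84; next = 83
base 3: 83 = 3^(3 + 1) + 2; at 4: 4^(4 + 1) + 2 = 1026; next = 1025
base 4: 1025 = 4^(4 + 1) + 1; at 5: 5^(5 + 1) + 1 = 15626; next = 15625

4^(4 + 1) + 1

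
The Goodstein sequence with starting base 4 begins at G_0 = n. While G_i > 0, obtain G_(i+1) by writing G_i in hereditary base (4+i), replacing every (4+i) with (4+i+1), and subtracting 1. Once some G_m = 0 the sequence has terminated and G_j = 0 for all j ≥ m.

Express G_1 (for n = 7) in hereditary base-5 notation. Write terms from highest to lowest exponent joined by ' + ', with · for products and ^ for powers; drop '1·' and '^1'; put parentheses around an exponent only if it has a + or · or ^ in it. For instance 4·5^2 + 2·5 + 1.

5 + 2

G_0=7  [base 4] 4 + 3  →[4↦5]→  5 + 3 = 8  −1 ⇒ G_1=7
G_1=7  [base 5] 5 + 2  →[5↦6]→  6 + 2 = 8  −1 ⇒ G_2=7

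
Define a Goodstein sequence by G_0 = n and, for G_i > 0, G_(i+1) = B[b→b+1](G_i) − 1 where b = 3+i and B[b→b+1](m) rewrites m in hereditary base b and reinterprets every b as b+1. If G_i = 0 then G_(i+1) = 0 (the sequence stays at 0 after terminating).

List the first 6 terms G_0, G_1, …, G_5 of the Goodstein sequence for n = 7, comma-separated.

7, 8, 9, 9, 9, 9

base 3: 7 = 2·3 + 1; at 4: 2·4 + 1 = 9; next = 8
base 4: 8 = 2·4; at 5: 2·5 = 10; next = 9
base 5: 9 = 5 + 4; at 6: 6 + 4 = 10; next = 9
base 6: 9 = 6 + 3; at 7: 7 + 3 = 10; next = 9
base 7: 9 = 7 + 2; at 8: 8 + 2 = 10; next = 9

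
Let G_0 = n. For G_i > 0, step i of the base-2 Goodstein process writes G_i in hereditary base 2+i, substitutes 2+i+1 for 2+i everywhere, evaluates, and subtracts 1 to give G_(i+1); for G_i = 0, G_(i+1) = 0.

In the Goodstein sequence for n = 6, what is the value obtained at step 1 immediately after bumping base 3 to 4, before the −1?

258

G_0=6  [base 2] 2^2 + 2  →[2↦3]→  3^3 + 3 = 30  −1 ⇒ G_1=29
G_1=29  [base 3] 3^3 + 2  →[3↦4]→  4^4 + 2 = 258  −1 ⇒ G_2=257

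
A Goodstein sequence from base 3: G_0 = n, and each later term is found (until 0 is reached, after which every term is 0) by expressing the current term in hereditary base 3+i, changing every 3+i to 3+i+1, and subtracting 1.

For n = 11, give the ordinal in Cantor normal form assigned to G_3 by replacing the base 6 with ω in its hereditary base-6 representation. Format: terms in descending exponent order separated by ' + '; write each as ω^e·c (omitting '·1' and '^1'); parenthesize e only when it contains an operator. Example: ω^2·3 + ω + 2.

ω·5 + 5

(0) 11|_3 = 3^2 + 2 ↦ 4^2 + 2|_4 = 18 ⇒ 17
(1) 17|_4 = 4^2 + 1 ↦ 5^2 + 1|_5 = 26 ⇒ 25
(2) 25|_5 = 5^2 ↦ 6^2|_6 = 36 ⇒ 35
(3) 35|_6 = 5·6 + 5 ↦ 5·7 + 5|_7 = 40 ⇒ 39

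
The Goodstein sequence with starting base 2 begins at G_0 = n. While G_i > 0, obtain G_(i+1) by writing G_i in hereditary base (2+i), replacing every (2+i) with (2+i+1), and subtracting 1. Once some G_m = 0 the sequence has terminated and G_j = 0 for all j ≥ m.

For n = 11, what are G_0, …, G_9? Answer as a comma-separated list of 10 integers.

i=0: 11 = 2^(2 + 1) + 2 + 1 (b=2); 2→3: 3^(3 + 1) + 3 + 1 = 85; 85−1 = 84
i=1: 84 = 3^(3 + 1) + 3 (b=3); 3→4: 4^(4 + 1) + 4 = 1028; 1028−1 = 1027
i=2: 1027 = 4^(4 + 1) + 3 (b=4); 4→5: 5^(5 + 1) + 3 = 15628; 15628−1 = 15627
i=3: 15627 = 5^(5 + 1) + 2 (b=5); 5→6: 6^(6 + 1) + 2 = 279938; 279938−1 = 279937
i=4: 279937 = 6^(6 + 1) + 1 (b=6); 6→7: 7^(7 + 1) + 1 = 5764802; 5764802−1 = 5764801
i=5: 5764801 = 7^(7 + 1) (b=7); 7→8: 8^(8 + 1) = 134217728; 134217728−1 = 134217727
i=6: 134217727 = 7·8^8 + 7·8^7 + 7·8^6 + 7·8^5 + 7·8^4 + 7·8^3 + 7·8^2 + 7·8 + 7 (b=8); 8→9: 7·9^9 + 7·9^7 + 7·9^6 + 7·9^5 + 7·9^4 + 7·9^3 + 7·9^2 + 7·9 + 7 = 2749609303; 2749609303−1 = 2749609302
i=7: 2749609302 = 7·9^9 + 7·9^7 + 7·9^6 + 7·9^5 + 7·9^4 + 7·9^3 + 7·9^2 + 7·9 + 6 (b=9); 9→10: 7·10^10 + 7·10^7 + 7·10^6 + 7·10^5 + 7·10^4 + 7·10^3 + 7·10^2 + 7·10 + 6 = 70077777776; 70077777776−1 = 70077777775
i=8: 70077777775 = 7·10^10 + 7·10^7 + 7·10^6 + 7·10^5 + 7·10^4 + 7·10^3 + 7·10^2 + 7·10 + 5 (b=10); 10→11: 7·11^11 + 7·11^7 + 7·11^6 + 7·11^5 + 7·11^4 + 7·11^3 + 7·11^2 + 7·11 + 5 = 1997331745491; 1997331745491−1 = 1997331745490

11, 84, 1027, 15627, 279937, 5764801, 134217727, 2749609302, 70077777775, 1997331745490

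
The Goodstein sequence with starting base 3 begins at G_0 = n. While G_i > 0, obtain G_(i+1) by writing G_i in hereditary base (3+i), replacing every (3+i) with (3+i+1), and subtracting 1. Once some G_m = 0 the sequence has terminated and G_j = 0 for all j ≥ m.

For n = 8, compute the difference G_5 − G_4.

0

i=0: 8 = 2·3 + 2 (b=3); 3→4: 2·4 + 2 = 10; 10−1 = 9
i=1: 9 = 2·4 + 1 (b=4); 4→5: 2·5 + 1 = 11; 11−1 = 10
i=2: 10 = 2·5 (b=5); 5→6: 2·6 = 12; 12−1 = 11
i=3: 11 = 6 + 5 (b=6); 6→7: 7 + 5 = 12; 12−1 = 11
i=4: 11 = 7 + 4 (b=7); 7→8: 8 + 4 = 12; 12−1 = 11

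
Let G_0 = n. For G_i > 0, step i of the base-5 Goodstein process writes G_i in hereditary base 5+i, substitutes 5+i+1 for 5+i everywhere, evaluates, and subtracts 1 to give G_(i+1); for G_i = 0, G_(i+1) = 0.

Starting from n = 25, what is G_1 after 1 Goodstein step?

35

i=0: 25 = 5^2 (b=5); 5→6: 6^2 = 36; 36−1 = 35
i=1: 35 = 5·6 + 5 (b=6); 6→7: 5·7 + 5 = 40; 40−1 = 39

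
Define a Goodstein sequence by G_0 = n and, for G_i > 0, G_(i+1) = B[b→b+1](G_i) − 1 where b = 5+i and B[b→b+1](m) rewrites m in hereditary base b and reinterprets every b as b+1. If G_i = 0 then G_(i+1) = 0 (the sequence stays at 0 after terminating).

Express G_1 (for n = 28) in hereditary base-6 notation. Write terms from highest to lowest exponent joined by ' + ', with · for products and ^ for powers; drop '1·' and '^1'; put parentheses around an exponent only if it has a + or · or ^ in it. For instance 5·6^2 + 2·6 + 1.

6^2 + 2

base 5: 28 = 5^2 + 3; at 6: 6^2 + 3 = 39; next = 38
base 6: 38 = 6^2 + 2; at 7: 7^2 + 2 = 51; next = 50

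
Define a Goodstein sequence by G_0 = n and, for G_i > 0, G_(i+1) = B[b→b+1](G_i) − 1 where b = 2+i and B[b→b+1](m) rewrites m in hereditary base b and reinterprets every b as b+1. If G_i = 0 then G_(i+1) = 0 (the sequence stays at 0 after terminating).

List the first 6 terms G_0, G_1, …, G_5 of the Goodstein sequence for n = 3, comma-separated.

3, 3, 3, 2, 1, 0

[0] 3 ≡ 2 + 1 (base 2). Lift 3: 4. −1: 3.
[1] 3 ≡ 3 (base 3). Lift 4: 4. −1: 3.
[2] 3 ≡ 3 (base 4). Lift 5: 3. −1: 2.
[3] 2 ≡ 2 (base 5). Lift 6: 2. −1: 1.
[4] 1 ≡ 1 (base 6). Lift 7: 1. −1: 0.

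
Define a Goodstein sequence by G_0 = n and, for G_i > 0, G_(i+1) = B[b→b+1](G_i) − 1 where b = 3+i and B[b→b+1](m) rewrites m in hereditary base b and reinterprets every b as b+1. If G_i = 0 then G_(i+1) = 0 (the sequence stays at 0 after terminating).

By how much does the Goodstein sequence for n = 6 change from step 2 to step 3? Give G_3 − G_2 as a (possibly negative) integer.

[0] 6 ≡ 2·3 (base 3). Lift 4: 8. −1: 7.
[1] 7 ≡ 4 + 3 (base 4). Lift 5: 8. −1: 7.
[2] 7 ≡ 5 + 2 (base 5). Lift 6: 8. −1: 7.

0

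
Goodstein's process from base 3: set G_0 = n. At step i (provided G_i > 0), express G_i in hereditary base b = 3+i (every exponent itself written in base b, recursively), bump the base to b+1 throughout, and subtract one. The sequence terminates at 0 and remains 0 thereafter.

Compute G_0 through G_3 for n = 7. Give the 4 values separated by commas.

i=0: 7 = 2·3 + 1 (b=3); 3→4: 2·4 + 1 = 9; 9−1 = 8
i=1: 8 = 2·4 (b=4); 4→5: 2·5 = 10; 10−1 = 9
i=2: 9 = 5 + 4 (b=5); 5→6: 6 + 4 = 10; 10−1 = 9

7, 8, 9, 9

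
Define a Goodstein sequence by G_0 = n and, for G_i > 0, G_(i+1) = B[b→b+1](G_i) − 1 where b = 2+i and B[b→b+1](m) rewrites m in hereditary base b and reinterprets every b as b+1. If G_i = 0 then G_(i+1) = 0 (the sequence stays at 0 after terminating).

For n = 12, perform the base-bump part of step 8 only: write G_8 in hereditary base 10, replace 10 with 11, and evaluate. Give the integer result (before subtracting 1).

3138428376975

[0] 12 ≡ 2^(2 + 1) + 2^2 (base 2). Lift 3: 108. −1: 107.
[1] 107 ≡ 3^(3 + 1) + 2·3^2 + 2·3 + 2 (base 3). Lift 4: 1066. −1: 1065.
[2] 1065 ≡ 4^(4 + 1) + 2·4^2 + 2·4 + 1 (base 4). Lift 5: 15686. −1: 15685.
[3] 15685 ≡ 5^(5 + 1) + 2·5^2 + 2·5 (base 5). Lift 6: 280020. −1: 280019.
[4] 280019 ≡ 6^(6 + 1) + 2·6^2 + 6 + 5 (base 6). Lift 7: 5764911. −1: 5764910.
[5] 5764910 ≡ 7^(7 + 1) + 2·7^2 + 7 + 4 (base 7). Lift 8: 134217868. −1: 134217867.
[6] 134217867 ≡ 8^(8 + 1) + 2·8^2 + 8 + 3 (base 8). Lift 9: 3486784575. −1: 3486784574.
[7] 3486784574 ≡ 9^(9 + 1) + 2·9^2 + 9 + 2 (base 9). Lift 10: 100000000212. −1: 100000000211.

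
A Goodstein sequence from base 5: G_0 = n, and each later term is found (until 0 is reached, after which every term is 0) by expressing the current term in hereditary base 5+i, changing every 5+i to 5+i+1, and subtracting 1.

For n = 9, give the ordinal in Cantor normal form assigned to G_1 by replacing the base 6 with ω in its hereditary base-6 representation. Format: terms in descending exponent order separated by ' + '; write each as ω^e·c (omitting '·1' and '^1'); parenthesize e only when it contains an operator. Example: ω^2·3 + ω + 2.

ω + 3

9 —HB5→ 5 + 4 —bump→ 6 + 4 = 10 —(−1)→ 9
9 —HB6→ 6 + 3 —bump→ 7 + 3 = 10 —(−1)→ 9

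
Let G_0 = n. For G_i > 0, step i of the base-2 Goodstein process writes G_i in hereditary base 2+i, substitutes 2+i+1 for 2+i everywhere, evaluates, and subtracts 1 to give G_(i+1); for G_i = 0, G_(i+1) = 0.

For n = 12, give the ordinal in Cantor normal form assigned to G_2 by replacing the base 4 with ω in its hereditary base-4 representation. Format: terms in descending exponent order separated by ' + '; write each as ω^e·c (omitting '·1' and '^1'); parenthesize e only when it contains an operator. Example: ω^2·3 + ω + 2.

12 —HB2→ 2^(2 + 1) + 2^2 —bump→ 3^(3 + 1) + 3^3 = 108 —(−1)→ 107
107 —HB3→ 3^(3 + 1) + 2·3^2 + 2·3 + 2 —bump→ 4^(4 + 1) + 2·4^2 + 2·4 + 2 = 1066 —(−1)→ 1065
1065 —HB4→ 4^(4 + 1) + 2·4^2 + 2·4 + 1 —bump→ 5^(5 + 1) + 2·5^2 + 2·5 + 1 = 15686 —(−1)→ 15685

ω^(ω + 1) + ω^2·2 + ω·2 + 1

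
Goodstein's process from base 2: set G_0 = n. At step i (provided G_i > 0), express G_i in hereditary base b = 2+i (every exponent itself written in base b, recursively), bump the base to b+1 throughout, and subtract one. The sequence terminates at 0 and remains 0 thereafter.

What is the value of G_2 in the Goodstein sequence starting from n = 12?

1065

i=0: 12 = 2^(2 + 1) + 2^2 (b=2); 2→3: 3^(3 + 1) + 3^3 = 108; 108−1 = 107
i=1: 107 = 3^(3 + 1) + 2·3^2 + 2·3 + 2 (b=3); 3→4: 4^(4 + 1) + 2·4^2 + 2·4 + 2 = 1066; 1066−1 = 1065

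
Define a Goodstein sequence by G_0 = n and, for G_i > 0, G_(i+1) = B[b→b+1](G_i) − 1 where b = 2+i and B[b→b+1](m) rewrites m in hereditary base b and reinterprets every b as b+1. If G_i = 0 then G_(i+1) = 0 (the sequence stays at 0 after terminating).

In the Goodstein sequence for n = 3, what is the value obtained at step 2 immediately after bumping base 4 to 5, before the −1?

G_0 = 3. HB_2(3) = 2 + 1. Bump = 4. G_1 = 3.
G_1 = 3. HB_3(3) = 3. Bump = 4. G_2 = 3.
G_2 = 3. HB_4(3) = 3. Bump = 3. G_3 = 2.

3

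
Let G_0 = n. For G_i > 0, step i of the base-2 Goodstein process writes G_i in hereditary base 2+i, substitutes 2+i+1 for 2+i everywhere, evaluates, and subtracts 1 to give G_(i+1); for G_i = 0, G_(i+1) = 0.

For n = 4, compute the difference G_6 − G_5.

30

[0] 4 ≡ 2^2 (base 2). Lift 3: 27. −1: 26.
[1] 26 ≡ 2·3^2 + 2·3 + 2 (base 3). Lift 4: 42. −1: 41.
[2] 41 ≡ 2·4^2 + 2·4 + 1 (base 4). Lift 5: 61. −1: 60.
[3] 60 ≡ 2·5^2 + 2·5 (base 5). Lift 6: 84. −1: 83.
[4] 83 ≡ 2·6^2 + 6 + 5 (base 6). Lift 7: 110. −1: 109.
[5] 109 ≡ 2·7^2 + 7 + 4 (base 7). Lift 8: 140. −1: 139.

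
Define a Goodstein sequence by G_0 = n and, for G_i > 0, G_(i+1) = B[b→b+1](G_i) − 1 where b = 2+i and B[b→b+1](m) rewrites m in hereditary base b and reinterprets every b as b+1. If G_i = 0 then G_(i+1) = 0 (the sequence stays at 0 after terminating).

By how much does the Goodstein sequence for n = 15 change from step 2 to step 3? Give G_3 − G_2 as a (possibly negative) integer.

i=0: 15 = 2^(2 + 1) + 2^2 + 2 + 1 (b=2); 2→3: 3^(3 + 1) + 3^3 + 3 + 1 = 112; 112−1 = 111
i=1: 111 = 3^(3 + 1) + 3^3 + 3 (b=3); 3→4: 4^(4 + 1) + 4^4 + 4 = 1284; 1284−1 = 1283
i=2: 1283 = 4^(4 + 1) + 4^4 + 3 (b=4); 4→5: 5^(5 + 1) + 5^5 + 3 = 18753; 18753−1 = 18752

17469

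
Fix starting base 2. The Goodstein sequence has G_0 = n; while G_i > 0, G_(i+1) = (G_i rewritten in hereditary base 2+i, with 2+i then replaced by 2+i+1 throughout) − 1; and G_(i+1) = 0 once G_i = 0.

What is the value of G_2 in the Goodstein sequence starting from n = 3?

3 —HB2→ 2 + 1 —bump→ 3 + 1 = 4 —(−1)→ 3
3 —HB3→ 3 —bump→ 4 = 4 —(−1)→ 3

3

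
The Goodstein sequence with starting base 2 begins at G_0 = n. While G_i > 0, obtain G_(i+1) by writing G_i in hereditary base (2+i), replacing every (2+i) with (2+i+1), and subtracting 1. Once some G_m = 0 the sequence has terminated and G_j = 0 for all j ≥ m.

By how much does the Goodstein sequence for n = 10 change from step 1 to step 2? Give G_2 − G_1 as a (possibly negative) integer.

base 2: 10 = 2^(2 + 1) + 2; at 3: 3^(3 + 1) + 3 = 84; next = 83
base 3: 83 = 3^(3 + 1) + 2; at 4: 4^(4 + 1) + 2 = 1026; next = 1025

942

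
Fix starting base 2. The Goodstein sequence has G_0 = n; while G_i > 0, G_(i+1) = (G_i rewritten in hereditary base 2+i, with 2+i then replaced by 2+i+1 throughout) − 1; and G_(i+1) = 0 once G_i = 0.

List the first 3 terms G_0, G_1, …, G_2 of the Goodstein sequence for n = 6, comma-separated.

6 —HB2→ 2^2 + 2 —bump→ 3^3 + 3 = 30 —(−1)→ 29
29 —HB3→ 3^3 + 2 —bump→ 4^4 + 2 = 258 —(−1)→ 257

6, 29, 257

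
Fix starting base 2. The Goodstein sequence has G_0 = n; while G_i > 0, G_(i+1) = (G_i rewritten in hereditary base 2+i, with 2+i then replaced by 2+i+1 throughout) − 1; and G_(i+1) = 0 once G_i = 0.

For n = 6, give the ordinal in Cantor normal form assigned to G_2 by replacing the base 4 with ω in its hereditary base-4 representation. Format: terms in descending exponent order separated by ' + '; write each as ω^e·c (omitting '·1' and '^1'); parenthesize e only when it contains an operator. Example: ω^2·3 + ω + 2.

6 —HB2→ 2^2 + 2 —bump→ 3^3 + 3 = 30 —(−1)→ 29
29 —HB3→ 3^3 + 2 —bump→ 4^4 + 2 = 258 —(−1)→ 257
257 —HB4→ 4^4 + 1 —bump→ 5^5 + 1 = 3126 —(−1)→ 3125

ω^ω + 1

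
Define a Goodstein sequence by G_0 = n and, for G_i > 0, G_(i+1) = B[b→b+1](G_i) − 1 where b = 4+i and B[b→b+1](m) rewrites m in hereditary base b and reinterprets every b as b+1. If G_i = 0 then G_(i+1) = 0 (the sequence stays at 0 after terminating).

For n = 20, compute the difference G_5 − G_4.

16

G_0 = 20. HB_4(20) = 4^2 + 4. Bump = 30. G_1 = 29.
G_1 = 29. HB_5(29) = 5^2 + 4. Bump = 40. G_2 = 39.
G_2 = 39. HB_6(39) = 6^2 + 3. Bump = 52. G_3 = 51.
G_3 = 51. HB_7(51) = 7^2 + 2. Bump = 66. G_4 = 65.
G_4 = 65. HB_8(65) = 8^2 + 1. Bump = 82. G_5 = 81.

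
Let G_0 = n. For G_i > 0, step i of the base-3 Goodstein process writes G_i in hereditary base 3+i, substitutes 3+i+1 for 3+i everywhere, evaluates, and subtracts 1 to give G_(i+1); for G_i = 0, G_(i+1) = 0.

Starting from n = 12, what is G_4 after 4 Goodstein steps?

49

step 0: 12 = 3^2 + 3; sub 4 for 3: 4^2 + 4; = 20; G_1 = 20−1 = 19
step 1: 19 = 4^2 + 3; sub 5 for 4: 5^2 + 3; = 28; G_2 = 28−1 = 27
step 2: 27 = 5^2 + 2; sub 6 for 5: 6^2 + 2; = 38; G_3 = 38−1 = 37
step 3: 37 = 6^2 + 1; sub 7 for 6: 7^2 + 1; = 50; G_4 = 50−1 = 49
step 4: 49 = 7^2; sub 8 for 7: 8^2; = 64; G_5 = 64−1 = 63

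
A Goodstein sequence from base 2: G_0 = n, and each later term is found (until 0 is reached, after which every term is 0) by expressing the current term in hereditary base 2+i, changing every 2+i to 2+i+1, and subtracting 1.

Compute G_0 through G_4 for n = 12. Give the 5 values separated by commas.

12, 107, 1065, 15685, 280019

base 2: 12 = 2^(2 + 1) + 2^2; at 3: 3^(3 + 1) + 3^3 = 108; next = 107
base 3: 107 = 3^(3 + 1) + 2·3^2 + 2·3 + 2; at 4: 4^(4 + 1) + 2·4^2 + 2·4 + 2 = 1066; next = 1065
base 4: 1065 = 4^(4 + 1) + 2·4^2 + 2·4 + 1; at 5: 5^(5 + 1) + 2·5^2 + 2·5 + 1 = 15686; next = 15685
base 5: 15685 = 5^(5 + 1) + 2·5^2 + 2·5; at 6: 6^(6 + 1) + 2·6^2 + 2·6 = 280020; next = 280019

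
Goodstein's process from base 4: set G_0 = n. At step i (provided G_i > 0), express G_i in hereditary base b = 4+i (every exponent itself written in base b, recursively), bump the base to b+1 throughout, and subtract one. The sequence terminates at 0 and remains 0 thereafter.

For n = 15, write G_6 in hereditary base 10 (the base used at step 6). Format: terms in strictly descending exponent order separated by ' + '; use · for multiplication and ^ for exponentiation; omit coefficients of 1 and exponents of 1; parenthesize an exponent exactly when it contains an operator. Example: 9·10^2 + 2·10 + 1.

base 4: 15 = 3·4 + 3; at 5: 3·5 + 3 = 18; next = 17
base 5: 17 = 3·5 + 2; at 6: 3·6 + 2 = 20; next = 19
base 6: 19 = 3·6 + 1; at 7: 3·7 + 1 = 22; next = 21
base 7: 21 = 3·7; at 8: 3·8 = 24; next = 23
base 8: 23 = 2·8 + 7; at 9: 2·9 + 7 = 25; next = 24
base 9: 24 = 2·9 + 6; at 10: 2·10 + 6 = 26; next = 25
base 10: 25 = 2·10 + 5; at 11: 2·11 + 5 = 27; next = 26

2·10 + 5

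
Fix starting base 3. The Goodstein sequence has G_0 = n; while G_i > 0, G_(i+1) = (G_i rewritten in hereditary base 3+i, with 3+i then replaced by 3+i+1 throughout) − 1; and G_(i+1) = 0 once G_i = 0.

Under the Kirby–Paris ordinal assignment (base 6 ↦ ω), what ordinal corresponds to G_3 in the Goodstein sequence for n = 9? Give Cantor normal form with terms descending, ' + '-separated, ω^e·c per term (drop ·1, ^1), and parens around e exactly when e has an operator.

step 0: 9 = 3^2; sub 4 for 3: 4^2; = 16; G_1 = 16−1 = 15
step 1: 15 = 3·4 + 3; sub 5 for 4: 3·5 + 3; = 18; G_2 = 18−1 = 17
step 2: 17 = 3·5 + 2; sub 6 for 5: 3·6 + 2; = 20; G_3 = 20−1 = 19
step 3: 19 = 3·6 + 1; sub 7 for 6: 3·7 + 1; = 22; G_4 = 22−1 = 21

ω·3 + 1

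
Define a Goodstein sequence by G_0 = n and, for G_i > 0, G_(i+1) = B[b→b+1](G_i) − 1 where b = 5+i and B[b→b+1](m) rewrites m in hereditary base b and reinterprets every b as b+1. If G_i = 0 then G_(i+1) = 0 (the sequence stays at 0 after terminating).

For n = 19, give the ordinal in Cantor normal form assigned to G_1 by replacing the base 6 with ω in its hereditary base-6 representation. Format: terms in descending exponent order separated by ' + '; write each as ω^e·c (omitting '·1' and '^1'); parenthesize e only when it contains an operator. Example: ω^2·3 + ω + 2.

ω·3 + 3

base 5: 19 = 3·5 + 4; at 6: 3·6 + 4 = 22; next = 21
base 6: 21 = 3·6 + 3; at 7: 3·7 + 3 = 24; next = 23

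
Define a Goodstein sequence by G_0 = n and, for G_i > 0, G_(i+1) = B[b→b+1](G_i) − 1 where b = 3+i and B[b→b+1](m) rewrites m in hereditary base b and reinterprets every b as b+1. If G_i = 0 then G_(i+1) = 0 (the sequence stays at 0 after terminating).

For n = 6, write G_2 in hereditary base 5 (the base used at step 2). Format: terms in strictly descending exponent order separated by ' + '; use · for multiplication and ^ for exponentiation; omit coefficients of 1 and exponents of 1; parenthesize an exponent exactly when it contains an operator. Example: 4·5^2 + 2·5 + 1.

G_0=6  [base 3] 2·3  →[3↦4]→  2·4 = 8  −1 ⇒ G_1=7
G_1=7  [base 4] 4 + 3  →[4↦5]→  5 + 3 = 8  −1 ⇒ G_2=7
G_2=7  [base 5] 5 + 2  →[5↦6]→  6 + 2 = 8  −1 ⇒ G_3=7

5 + 2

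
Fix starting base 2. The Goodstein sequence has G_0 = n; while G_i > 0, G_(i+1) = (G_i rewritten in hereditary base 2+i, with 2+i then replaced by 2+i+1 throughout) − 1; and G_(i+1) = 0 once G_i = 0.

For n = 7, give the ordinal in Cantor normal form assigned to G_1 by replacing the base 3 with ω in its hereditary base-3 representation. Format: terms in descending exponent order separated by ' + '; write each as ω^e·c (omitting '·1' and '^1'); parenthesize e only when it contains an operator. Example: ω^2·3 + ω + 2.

ω^ω + ω

(0) 7|_2 = 2^2 + 2 + 1 ↦ 3^3 + 3 + 1|_3 = 31 ⇒ 30
(1) 30|_3 = 3^3 + 3 ↦ 4^4 + 4|_4 = 260 ⇒ 259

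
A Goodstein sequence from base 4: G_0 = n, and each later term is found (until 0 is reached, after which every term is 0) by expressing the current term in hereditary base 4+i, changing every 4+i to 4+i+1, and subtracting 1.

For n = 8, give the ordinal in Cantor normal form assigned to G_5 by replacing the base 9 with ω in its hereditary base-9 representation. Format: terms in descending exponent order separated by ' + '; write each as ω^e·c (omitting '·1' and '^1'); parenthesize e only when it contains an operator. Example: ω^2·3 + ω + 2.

ω

G_0=8  [base 4] 2·4  →[4↦5]→  2·5 = 10  −1 ⇒ G_1=9
G_1=9  [base 5] 5 + 4  →[5↦6]→  6 + 4 = 10  −1 ⇒ G_2=9
G_2=9  [base 6] 6 + 3  →[6↦7]→  7 + 3 = 10  −1 ⇒ G_3=9
G_3=9  [base 7] 7 + 2  →[7↦8]→  8 + 2 = 10  −1 ⇒ G_4=9
G_4=9  [base 8] 8 + 1  →[8↦9]→  9 + 1 = 10  −1 ⇒ G_5=9
G_5=9  [base 9] 9  →[9↦10]→  10 = 10  −1 ⇒ G_6=9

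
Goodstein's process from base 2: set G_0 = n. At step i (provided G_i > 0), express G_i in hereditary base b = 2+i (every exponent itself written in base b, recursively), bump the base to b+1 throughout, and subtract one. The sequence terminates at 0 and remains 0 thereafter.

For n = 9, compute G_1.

i=0: 9 = 2^(2 + 1) + 1 (b=2); 2→3: 3^(3 + 1) + 1 = 82; 82−1 = 81
i=1: 81 = 3^(3 + 1) (b=3); 3→4: 4^(4 + 1) = 1024; 1024−1 = 1023

81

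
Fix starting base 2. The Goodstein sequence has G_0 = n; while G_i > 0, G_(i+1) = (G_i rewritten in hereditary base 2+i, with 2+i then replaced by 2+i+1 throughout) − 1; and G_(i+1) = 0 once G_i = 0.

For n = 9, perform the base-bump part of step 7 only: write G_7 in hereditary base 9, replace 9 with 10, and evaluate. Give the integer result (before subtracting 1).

step 0: 9 = 2^(2 + 1) + 1; sub 3 for 2: 3^(3 + 1) + 1; = 82; G_1 = 82−1 = 81
step 1: 81 = 3^(3 + 1); sub 4 for 3: 4^(4 + 1); = 1024; G_2 = 1024−1 = 1023
step 2: 1023 = 3·4^4 + 3·4^3 + 3·4^2 + 3·4 + 3; sub 5 for 4: 3·5^5 + 3·5^3 + 3·5^2 + 3·5 + 3; = 9843; G_3 = 9843−1 = 9842
step 3: 9842 = 3·5^5 + 3·5^3 + 3·5^2 + 3·5 + 2; sub 6 for 5: 3·6^6 + 3·6^3 + 3·6^2 + 3·6 + 2; = 140744; G_4 = 140744−1 = 140743
step 4: 140743 = 3·6^6 + 3·6^3 + 3·6^2 + 3·6 + 1; sub 7 for 6: 3·7^7 + 3·7^3 + 3·7^2 + 3·7 + 1; = 2471827; G_5 = 2471827−1 = 2471826
step 5: 2471826 = 3·7^7 + 3·7^3 + 3·7^2 + 3·7; sub 8 for 7: 3·8^8 + 3·8^3 + 3·8^2 + 3·8; = 50333400; G_6 = 50333400−1 = 50333399
step 6: 50333399 = 3·8^8 + 3·8^3 + 3·8^2 + 2·8 + 7; sub 9 for 8: 3·9^9 + 3·9^3 + 3·9^2 + 2·9 + 7; = 1162263922; G_7 = 1162263922−1 = 1162263921
step 7: 1162263921 = 3·9^9 + 3·9^3 + 3·9^2 + 2·9 + 6; sub 10 for 9: 3·10^10 + 3·10^3 + 3·10^2 + 2·10 + 6; = 30000003326; G_8 = 30000003326−1 = 30000003325

30000003326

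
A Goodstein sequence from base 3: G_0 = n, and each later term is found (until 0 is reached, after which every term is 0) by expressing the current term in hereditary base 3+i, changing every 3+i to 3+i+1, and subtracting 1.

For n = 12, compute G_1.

19

i=0: 12 = 3^2 + 3 (b=3); 3→4: 4^2 + 4 = 20; 20−1 = 19
i=1: 19 = 4^2 + 3 (b=4); 4→5: 5^2 + 3 = 28; 28−1 = 27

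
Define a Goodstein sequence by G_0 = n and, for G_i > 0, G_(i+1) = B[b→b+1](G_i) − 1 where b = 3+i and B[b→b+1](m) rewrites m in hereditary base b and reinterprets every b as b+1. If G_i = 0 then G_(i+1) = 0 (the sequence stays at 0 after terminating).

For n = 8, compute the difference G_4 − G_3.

(0) 8|_3 = 2·3 + 2 ↦ 2·4 + 2|_4 = 10 ⇒ 9
(1) 9|_4 = 2·4 + 1 ↦ 2·5 + 1|_5 = 11 ⇒ 10
(2) 10|_5 = 2·5 ↦ 2·6|_6 = 12 ⇒ 11
(3) 11|_6 = 6 + 5 ↦ 7 + 5|_7 = 12 ⇒ 11

0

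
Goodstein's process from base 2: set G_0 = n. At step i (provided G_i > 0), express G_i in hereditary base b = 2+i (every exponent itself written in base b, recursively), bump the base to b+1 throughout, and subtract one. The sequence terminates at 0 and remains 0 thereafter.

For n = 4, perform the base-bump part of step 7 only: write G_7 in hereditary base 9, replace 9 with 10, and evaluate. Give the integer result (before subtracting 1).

base 2: 4 = 2^2; at 3: 3^3 = 27; next = 26
base 3: 26 = 2·3^2 + 2·3 + 2; at 4: 2·4^2 + 2·4 + 2 = 42; next = 41
base 4: 41 = 2·4^2 + 2·4 + 1; at 5: 2·5^2 + 2·5 + 1 = 61; next = 60
base 5: 60 = 2·5^2 + 2·5; at 6: 2·6^2 + 2·6 = 84; next = 83
base 6: 83 = 2·6^2 + 6 + 5; at 7: 2·7^2 + 7 + 5 = 110; next = 109
base 7: 109 = 2·7^2 + 7 + 4; at 8: 2·8^2 + 8 + 4 = 140; next = 139
base 8: 139 = 2·8^2 + 8 + 3; at 9: 2·9^2 + 9 + 3 = 174; next = 173

212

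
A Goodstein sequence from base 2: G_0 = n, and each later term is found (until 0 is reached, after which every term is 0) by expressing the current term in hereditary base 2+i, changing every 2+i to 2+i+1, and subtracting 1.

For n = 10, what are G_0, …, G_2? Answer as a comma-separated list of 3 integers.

10, 83, 1025

step 0: 10 = 2^(2 + 1) + 2; sub 3 for 2: 3^(3 + 1) + 3; = 84; G_1 = 84−1 = 83
step 1: 83 = 3^(3 + 1) + 2; sub 4 for 3: 4^(4 + 1) + 2; = 1026; G_2 = 1026−1 = 1025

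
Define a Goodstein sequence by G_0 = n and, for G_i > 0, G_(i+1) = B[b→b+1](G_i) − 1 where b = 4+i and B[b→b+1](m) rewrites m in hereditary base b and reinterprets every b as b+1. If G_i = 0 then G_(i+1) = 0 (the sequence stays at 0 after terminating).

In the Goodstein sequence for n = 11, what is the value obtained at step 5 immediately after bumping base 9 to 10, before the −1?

base 4: 11 = 2·4 + 3; at 5: 2·5 + 3 = 13; next = 12
base 5: 12 = 2·5 + 2; at 6: 2·6 + 2 = 14; next = 13
base 6: 13 = 2·6 + 1; at 7: 2·7 + 1 = 15; next = 14
base 7: 14 = 2·7; at 8: 2·8 = 16; next = 15
base 8: 15 = 8 + 7; at 9: 9 + 7 = 16; next = 15
base 9: 15 = 9 + 6; at 10: 10 + 6 = 16; next = 15

16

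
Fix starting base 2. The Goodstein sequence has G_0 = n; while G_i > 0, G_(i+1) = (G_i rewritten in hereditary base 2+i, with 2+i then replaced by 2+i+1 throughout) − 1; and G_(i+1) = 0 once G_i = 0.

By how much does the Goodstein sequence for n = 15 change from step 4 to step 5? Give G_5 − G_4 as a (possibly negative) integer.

base 2: 15 = 2^(2 + 1) + 2^2 + 2 + 1; at 3: 3^(3 + 1) + 3^3 + 3 + 1 = 112; next = 111
base 3: 111 = 3^(3 + 1) + 3^3 + 3; at 4: 4^(4 + 1) + 4^4 + 4 = 1284; next = 1283
base 4: 1283 = 4^(4 + 1) + 4^4 + 3; at 5: 5^(5 + 1) + 5^5 + 3 = 18753; next = 18752
base 5: 18752 = 5^(5 + 1) + 5^5 + 2; at 6: 6^(6 + 1) + 6^6 + 2 = 326594; next = 326593
base 6: 326593 = 6^(6 + 1) + 6^6 + 1; at 7: 7^(7 + 1) + 7^7 + 1 = 6588345; next = 6588344

6261751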